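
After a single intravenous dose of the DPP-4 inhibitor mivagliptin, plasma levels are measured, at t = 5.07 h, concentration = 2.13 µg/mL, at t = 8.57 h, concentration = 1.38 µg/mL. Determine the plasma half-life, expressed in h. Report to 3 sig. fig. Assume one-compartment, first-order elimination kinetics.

k = ln(C₁/C₂) / (t₂ − t₁) = ln(2.13/1.38) / (8.57 − 5.07)
  = 0.4340 / 3.500 = 0.1240 h⁻¹
t½ = ln2 / k = 0.693147 / 0.1240 = 5.590 h

5.59 h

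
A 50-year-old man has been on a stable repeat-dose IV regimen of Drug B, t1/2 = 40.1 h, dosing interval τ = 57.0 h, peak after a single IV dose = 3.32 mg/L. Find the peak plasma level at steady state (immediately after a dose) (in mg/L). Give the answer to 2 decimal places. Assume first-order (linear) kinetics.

5.30 mg/L

k = ln2 / t½ = 0.693147 / 40.1 = 0.01729 h⁻¹
e^(−kτ) = e^(−0.01729 × 57.0) = 0.3732
Accumulation ratio R = 1 / (1 − e^(−kτ)) = 1 / (1 − 0.3732) = 1.595
Steady-state peak = C₀ × R = 3.32 × 1.595 = 5.295 mg/L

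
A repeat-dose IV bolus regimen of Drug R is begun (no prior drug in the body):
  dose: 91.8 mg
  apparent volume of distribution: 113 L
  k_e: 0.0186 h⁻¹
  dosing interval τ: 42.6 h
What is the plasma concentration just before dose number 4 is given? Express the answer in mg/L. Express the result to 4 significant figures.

C₀ per dose = Dose / Vd = 91.8 / 113 = 0.8124 mg/L
Fraction remaining after one interval: r = e^(−kτ) = e^(−0.01860 × 42.6) = 0.4528
Before dose 4, 3 doses have been given (aged 1τ, 2τ, 3τ).
C_trough = C₀ × (r + r² + … + r^3) = C₀ × r(1−r^3)/(1−r)
        = 0.8124 × 0.4528 × (1 − 0.09284) / (1 − 0.4528) = 0.6098 mg/L

0.6098 mg/L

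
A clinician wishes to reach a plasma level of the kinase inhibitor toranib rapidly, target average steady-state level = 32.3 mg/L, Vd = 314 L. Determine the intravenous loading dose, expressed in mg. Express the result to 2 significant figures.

10000 mg

LD = Css × Vd = 32.3 × 314 = 10140 mg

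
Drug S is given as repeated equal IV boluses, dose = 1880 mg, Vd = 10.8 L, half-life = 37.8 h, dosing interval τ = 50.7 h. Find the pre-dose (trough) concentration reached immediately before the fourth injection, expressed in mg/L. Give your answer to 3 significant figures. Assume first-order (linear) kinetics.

C₀ per dose = Dose / Vd = 1880 / 10.8 = 174.1 mg/L
k = ln2 / t½ = 0.693147 / 37.8 = 0.01834 h⁻¹
Fraction remaining after one interval: r = e^(−kτ) = e^(−0.01834 × 50.7) = 0.3946
Before dose 4, 3 doses have been given (aged 1τ, 2τ, 3τ).
C_trough = C₀ × (r + r² + … + r^3) = C₀ × r(1−r^3)/(1−r)
        = 174.1 × 0.3946 × (1 − 0.06144) / (1 − 0.3946) = 106.5 mg/L

107 mg/L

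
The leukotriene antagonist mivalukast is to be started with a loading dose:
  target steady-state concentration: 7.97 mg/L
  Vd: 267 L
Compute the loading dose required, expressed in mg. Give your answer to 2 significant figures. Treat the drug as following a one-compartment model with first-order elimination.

2100 mg

LD = Css × Vd = 7.97 × 267 = 2128 mg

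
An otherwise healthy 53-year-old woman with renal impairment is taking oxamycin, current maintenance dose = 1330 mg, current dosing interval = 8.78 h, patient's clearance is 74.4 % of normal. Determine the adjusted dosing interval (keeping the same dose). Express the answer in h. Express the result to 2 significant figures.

To keep the same average steady-state level, dosing rate must scale with clearance.
CL ratio = 74.4 / 100 = 0.7440
New interval (same dose) = 8.78 / 0.7440 = 11.80 h

12 h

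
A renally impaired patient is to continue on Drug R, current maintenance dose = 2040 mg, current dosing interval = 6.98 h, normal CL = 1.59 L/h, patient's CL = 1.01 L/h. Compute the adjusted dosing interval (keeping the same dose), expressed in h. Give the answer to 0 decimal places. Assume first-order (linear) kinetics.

11 h

To keep the same average steady-state level, dosing rate must scale with clearance.
CL ratio = 1.01 / 1.59 = 0.6352
New interval (same dose) = 6.98 / 0.6352 = 10.99 h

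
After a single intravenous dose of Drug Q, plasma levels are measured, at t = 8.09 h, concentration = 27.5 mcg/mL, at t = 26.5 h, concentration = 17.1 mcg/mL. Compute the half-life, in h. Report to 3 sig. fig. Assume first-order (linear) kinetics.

k = ln(C₁/C₂) / (t₂ − t₁) = ln(27.5/17.1) / (26.5 − 8.09)
  = 0.4751 / 18.41 = 0.02581 h⁻¹
t½ = ln2 / k = 0.693147 / 0.02581 = 26.86 h

26.9 h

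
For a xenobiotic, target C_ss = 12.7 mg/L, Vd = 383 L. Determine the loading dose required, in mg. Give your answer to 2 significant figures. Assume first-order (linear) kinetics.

LD = Css × Vd = 12.7 × 383 = 4864 mg

4900 mg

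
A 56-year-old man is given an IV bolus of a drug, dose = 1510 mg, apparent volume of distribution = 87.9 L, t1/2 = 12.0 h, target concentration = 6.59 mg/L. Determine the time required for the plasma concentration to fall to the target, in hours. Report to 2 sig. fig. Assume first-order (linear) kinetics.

C₀ = Dose / Vd = 1510 / 87.9 = 17.18 mg/L
k = ln2 / t½ = 0.693147 / 12.0 = 0.05776 h⁻¹
t = ln(C₀ / C) / k = ln(17.18 / 6.59) / 0.05776
  = ln(2.607) / 0.05776 = 0.9582 / 0.05776 = 16.59 h

17 h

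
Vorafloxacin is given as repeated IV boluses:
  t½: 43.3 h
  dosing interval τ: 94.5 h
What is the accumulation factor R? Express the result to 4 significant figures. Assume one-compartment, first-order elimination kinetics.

1.283

k = ln2 / t½ = 0.693147 / 43.3 = 0.01601 h⁻¹
e^(−kτ) = e^(−0.01601 × 94.5) = 0.2203
Accumulation ratio R = 1 / (1 − e^(−kτ)) = 1 / (1 − 0.2203) = 1.283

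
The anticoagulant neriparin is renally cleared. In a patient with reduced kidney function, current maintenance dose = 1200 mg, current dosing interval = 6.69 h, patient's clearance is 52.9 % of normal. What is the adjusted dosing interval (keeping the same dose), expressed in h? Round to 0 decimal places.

To keep the same average steady-state level, dosing rate must scale with clearance.
CL ratio = 52.9 / 100 = 0.5290
New interval (same dose) = 6.69 / 0.5290 = 12.65 h

13 h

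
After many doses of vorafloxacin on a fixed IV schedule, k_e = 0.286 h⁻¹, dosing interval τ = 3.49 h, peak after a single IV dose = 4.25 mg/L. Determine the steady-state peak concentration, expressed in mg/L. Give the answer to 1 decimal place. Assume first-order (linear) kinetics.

e^(−kτ) = e^(−0.2860 × 3.49) = 0.3686
Accumulation ratio R = 1 / (1 − e^(−kτ)) = 1 / (1 − 0.3686) = 1.584
Steady-state peak = C₀ × R = 4.25 × 1.584 = 6.732 mg/L

6.7 mg/L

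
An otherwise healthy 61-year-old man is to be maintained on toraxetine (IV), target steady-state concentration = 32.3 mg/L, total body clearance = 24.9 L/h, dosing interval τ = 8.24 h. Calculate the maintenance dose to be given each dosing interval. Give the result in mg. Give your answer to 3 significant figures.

At steady state, Dose/τ = Css × CL.
Dose = Css × CL × τ = 32.3 × 24.90 × 8.24 = 6627 mg

6630 mg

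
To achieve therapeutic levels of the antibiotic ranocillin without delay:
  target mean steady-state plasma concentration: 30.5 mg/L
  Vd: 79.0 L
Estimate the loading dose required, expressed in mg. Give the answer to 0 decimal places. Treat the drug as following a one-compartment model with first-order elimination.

2410 mg

LD = Css × Vd = 30.5 × 79.0 = 2410 mg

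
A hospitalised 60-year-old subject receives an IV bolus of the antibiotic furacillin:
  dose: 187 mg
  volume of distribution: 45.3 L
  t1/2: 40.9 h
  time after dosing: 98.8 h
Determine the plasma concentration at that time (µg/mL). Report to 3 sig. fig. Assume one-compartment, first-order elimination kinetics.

C₀ = Dose / Vd = 187.0 / 45.3 = 4.128 mg/L
k = ln2 / t½ = 0.693147 / 40.9 = 0.01695 h⁻¹
C = C₀ · e^(−k·t) = 4.128 × e^(−0.01695 × 98.8)
  = 4.128 × 0.1874 = 0.7736 mg/L
(0.7736 mg/L = 0.7736 µg/mL)

0.774 µg/mL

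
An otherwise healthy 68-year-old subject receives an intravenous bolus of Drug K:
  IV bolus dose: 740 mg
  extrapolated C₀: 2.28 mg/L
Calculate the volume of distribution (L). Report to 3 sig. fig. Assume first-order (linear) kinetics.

Vd = Dose / C₀ = 740.0 / 2.28 = 324.6 L

325 L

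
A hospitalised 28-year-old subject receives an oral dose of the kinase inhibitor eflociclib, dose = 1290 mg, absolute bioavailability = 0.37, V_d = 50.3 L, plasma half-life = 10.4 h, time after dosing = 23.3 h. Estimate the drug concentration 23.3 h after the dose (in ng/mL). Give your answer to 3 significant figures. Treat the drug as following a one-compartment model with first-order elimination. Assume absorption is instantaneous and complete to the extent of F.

Amount reaching circulation = F × Dose = 0.37 × 1290 = 477.3 mg
C₀ = F·Dose / Vd = 477.3 / 50.3 = 9.489 mg/L
k = ln2 / t½ = 0.693147 / 10.4 = 0.06665 h⁻¹
C = C₀ · e^(−k·t) = 9.489 × e^(−0.06665 × 23.3)
  = 9.489 × 0.2116 = 2.008 mg/L
Convert: 2.008 mg/L × 1000 = 2008 ng/mL

2010 ng/mL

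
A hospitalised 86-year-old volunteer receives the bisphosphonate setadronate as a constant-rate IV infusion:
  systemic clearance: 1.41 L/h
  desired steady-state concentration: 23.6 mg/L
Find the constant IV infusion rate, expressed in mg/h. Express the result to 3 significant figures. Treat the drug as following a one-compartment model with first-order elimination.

33.3 mg/h

At steady state, infusion rate R₀ = Css × CL = 23.6 × 1.410 = 33.28 mg/h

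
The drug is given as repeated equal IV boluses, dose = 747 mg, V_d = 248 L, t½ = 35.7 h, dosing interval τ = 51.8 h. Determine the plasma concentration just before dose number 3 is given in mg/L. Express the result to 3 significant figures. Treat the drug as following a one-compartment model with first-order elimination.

C₀ per dose = Dose / Vd = 747 / 248 = 3.012 mg/L
k = ln2 / t½ = 0.693147 / 35.7 = 0.01942 h⁻¹
Fraction remaining after one interval: r = e^(−kτ) = e^(−0.01942 × 51.8) = 0.3657
Before dose 3, 2 doses have been given (aged 1τ, 2τ).
C_trough = C₀ × (r + r²) = 3.012 × (0.3657 + 0.1337) = 1.504 mg/L

1.50 mg/L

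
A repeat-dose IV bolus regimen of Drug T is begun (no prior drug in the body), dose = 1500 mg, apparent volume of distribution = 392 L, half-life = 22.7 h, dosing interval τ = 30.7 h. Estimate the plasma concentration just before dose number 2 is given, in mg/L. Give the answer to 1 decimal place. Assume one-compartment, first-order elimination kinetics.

C₀ per dose = Dose / Vd = 1500 / 392 = 3.827 mg/L
k = ln2 / t½ = 0.693147 / 22.7 = 0.03054 h⁻¹
Fraction remaining after one interval: r = e^(−kτ) = e^(−0.03054 × 30.7) = 0.3916
Before dose 2, 1 dose has been given (aged 1τ).
C_trough = C₀ × r = 3.827 × 0.3916 = 1.499 mg/L

1.5 mg/L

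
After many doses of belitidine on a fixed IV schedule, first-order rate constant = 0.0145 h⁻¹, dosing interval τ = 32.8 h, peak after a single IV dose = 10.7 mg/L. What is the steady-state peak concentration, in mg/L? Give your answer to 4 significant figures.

28.27 mg/L

e^(−kτ) = e^(−0.01450 × 32.8) = 0.6215
Accumulation ratio R = 1 / (1 − e^(−kτ)) = 1 / (1 − 0.6215) = 2.642
Steady-state peak = C₀ × R = 10.7 × 2.642 = 28.27 mg/L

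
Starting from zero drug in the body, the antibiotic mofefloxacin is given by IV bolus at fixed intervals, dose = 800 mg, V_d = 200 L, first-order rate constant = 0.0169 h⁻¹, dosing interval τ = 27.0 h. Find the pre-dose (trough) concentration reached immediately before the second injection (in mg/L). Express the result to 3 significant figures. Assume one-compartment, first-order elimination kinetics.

C₀ per dose = Dose / Vd = 800 / 200 = 4.000 mg/L
Fraction remaining after one interval: r = e^(−kτ) = e^(−0.01690 × 27.0) = 0.6336
Before dose 2, 1 dose has been given (aged 1τ).
C_trough = C₀ × r = 4.000 × 0.6336 = 2.534 mg/L

2.53 mg/L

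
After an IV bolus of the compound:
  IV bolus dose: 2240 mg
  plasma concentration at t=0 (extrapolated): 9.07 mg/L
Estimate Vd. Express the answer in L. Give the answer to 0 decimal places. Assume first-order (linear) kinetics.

247 L

Vd = Dose / C₀ = 2240 / 9.07 = 247.0 L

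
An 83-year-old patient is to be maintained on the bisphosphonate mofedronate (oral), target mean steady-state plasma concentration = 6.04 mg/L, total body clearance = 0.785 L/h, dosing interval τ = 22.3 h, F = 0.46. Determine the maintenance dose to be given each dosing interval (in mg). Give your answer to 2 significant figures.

230 mg

At steady state, F × (Dose/τ) = Css × CL.
Dose = Css × CL × τ / F = 6.04 × 0.7850 × 22.3 / 0.46 = 229.9 mg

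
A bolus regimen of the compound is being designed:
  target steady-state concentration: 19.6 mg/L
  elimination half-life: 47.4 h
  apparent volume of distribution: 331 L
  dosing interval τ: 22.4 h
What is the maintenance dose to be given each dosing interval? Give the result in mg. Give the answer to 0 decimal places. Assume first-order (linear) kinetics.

2125 mg

k = ln2 / t½ = 0.693147 / 47.4 = 0.01462 h⁻¹
CL = k × Vd = 0.01462 × 331 = 4.839 L/h
At steady state, Dose/τ = Css × CL.
Dose = Css × CL × τ = 19.6 × 4.839 × 22.4 = 2125 mg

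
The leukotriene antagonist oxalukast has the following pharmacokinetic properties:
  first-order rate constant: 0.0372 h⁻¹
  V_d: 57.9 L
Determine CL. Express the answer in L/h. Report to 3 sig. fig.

2.15 L/h

CL = k × Vd = 0.0372 × 57.9 = 2.154 L/h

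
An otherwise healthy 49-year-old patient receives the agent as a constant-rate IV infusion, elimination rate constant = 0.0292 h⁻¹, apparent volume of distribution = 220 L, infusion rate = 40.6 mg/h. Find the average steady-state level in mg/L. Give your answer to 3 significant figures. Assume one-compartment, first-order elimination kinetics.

CL = k × Vd = 0.02920 × 220 = 6.424 L/h
At steady state Css = R₀ / CL = 40.6 / 6.424 = 6.320 mg/L

6.32 mg/L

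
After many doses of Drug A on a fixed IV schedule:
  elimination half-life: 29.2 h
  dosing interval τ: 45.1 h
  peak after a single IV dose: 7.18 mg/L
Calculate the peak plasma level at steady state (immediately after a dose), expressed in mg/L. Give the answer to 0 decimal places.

k = ln2 / t½ = 0.693147 / 29.2 = 0.02374 h⁻¹
e^(−kτ) = e^(−0.02374 × 45.1) = 0.3428
Accumulation ratio R = 1 / (1 − e^(−kτ)) = 1 / (1 − 0.3428) = 1.522
Steady-state peak = C₀ × R = 7.18 × 1.522 = 10.93 mg/L

11 mg/L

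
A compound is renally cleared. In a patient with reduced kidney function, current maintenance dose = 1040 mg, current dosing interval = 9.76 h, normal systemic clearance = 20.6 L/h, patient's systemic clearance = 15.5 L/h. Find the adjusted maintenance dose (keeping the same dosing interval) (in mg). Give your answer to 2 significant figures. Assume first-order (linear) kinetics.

To keep the same average steady-state level, dosing rate must scale with clearance.
CL ratio = 15.5 / 20.6 = 0.7524
New dose (same interval) = 1040 × 0.7524 = 782.5 mg

780 mg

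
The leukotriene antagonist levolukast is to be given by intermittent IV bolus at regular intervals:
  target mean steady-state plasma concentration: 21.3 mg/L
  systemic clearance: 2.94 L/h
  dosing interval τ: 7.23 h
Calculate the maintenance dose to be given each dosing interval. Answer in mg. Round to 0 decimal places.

At steady state, Dose/τ = Css × CL.
Dose = Css × CL × τ = 21.3 × 2.940 × 7.23 = 452.8 mg

453 mg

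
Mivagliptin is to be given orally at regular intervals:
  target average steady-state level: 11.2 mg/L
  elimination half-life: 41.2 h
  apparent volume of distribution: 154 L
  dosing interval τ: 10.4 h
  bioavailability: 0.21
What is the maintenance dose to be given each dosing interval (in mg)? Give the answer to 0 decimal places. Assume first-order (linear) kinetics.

1437 mg

k = ln2 / t½ = 0.693147 / 41.2 = 0.01682 h⁻¹
CL = k × Vd = 0.01682 × 154 = 2.590 L/h
At steady state, F × (Dose/τ) = Css × CL.
Dose = Css × CL × τ / F = 11.2 × 2.590 × 10.4 / 0.21 = 1437 mg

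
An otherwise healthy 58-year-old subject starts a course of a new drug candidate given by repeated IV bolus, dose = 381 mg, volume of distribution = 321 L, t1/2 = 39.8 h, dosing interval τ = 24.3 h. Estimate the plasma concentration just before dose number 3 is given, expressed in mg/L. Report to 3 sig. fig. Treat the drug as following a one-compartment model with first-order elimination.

1.29 mg/L

C₀ per dose = Dose / Vd = 381 / 321 = 1.187 mg/L
k = ln2 / t½ = 0.693147 / 39.8 = 0.01742 h⁻¹
Fraction remaining after one interval: r = e^(−kτ) = e^(−0.01742 × 24.3) = 0.6549
Before dose 3, 2 doses have been given (aged 1τ, 2τ).
C_trough = C₀ × (r + r²) = 1.187 × (0.6549 + 0.4289) = 1.286 mg/L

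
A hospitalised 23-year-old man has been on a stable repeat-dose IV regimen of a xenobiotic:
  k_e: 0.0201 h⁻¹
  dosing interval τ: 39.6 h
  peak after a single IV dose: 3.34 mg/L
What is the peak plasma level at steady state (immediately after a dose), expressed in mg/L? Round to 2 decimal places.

e^(−kτ) = e^(−0.02010 × 39.6) = 0.4511
Accumulation ratio R = 1 / (1 − e^(−kτ)) = 1 / (1 − 0.4511) = 1.822
Steady-state peak = C₀ × R = 3.34 × 1.822 = 6.085 mg/L

6.09 mg/L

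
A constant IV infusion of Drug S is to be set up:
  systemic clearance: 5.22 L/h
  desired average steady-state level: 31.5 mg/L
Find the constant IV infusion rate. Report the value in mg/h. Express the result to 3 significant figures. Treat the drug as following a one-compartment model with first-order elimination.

164 mg/h

At steady state, infusion rate R₀ = Css × CL = 31.5 × 5.220 = 164.4 mg/h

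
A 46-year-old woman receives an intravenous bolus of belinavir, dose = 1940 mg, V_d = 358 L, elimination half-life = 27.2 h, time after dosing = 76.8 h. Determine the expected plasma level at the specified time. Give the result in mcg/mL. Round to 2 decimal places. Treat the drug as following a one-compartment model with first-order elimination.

C₀ = Dose / Vd = 1940 / 358 = 5.419 mg/L
k = ln2 / t½ = 0.693147 / 27.2 = 0.02548 h⁻¹
C = C₀ · e^(−k·t) = 5.419 × e^(−0.02548 × 76.8)
  = 5.419 × 0.1413 = 0.7657 mg/L
(0.7657 mg/L = 0.7657 mcg/mL)

0.77 mcg/mL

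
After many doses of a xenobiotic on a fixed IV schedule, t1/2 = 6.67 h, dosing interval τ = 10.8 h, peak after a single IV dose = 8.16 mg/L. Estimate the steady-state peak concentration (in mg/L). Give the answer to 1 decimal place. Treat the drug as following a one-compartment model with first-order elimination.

12.1 mg/L

k = ln2 / t½ = 0.693147 / 6.67 = 0.1039 h⁻¹
e^(−kτ) = e^(−0.1039 × 10.8) = 0.3256
Accumulation ratio R = 1 / (1 − e^(−kτ)) = 1 / (1 − 0.3256) = 1.483
Steady-state peak = C₀ × R = 8.16 × 1.483 = 12.10 mg/L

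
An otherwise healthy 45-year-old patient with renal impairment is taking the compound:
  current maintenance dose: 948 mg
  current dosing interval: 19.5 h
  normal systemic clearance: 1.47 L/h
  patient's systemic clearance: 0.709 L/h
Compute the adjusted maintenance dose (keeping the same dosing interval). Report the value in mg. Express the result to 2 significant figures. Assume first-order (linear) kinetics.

460 mg

To keep the same average steady-state level, dosing rate must scale with clearance.
CL ratio = 0.709 / 1.47 = 0.4823
New dose (same interval) = 948 × 0.4823 = 457.2 mg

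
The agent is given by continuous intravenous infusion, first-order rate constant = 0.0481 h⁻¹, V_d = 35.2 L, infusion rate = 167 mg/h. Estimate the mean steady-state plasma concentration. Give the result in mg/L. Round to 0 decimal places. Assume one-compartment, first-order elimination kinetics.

CL = k × Vd = 0.04810 × 35.2 = 1.693 L/h
At steady state Css = R₀ / CL = 167 / 1.693 = 98.64 mg/L

99 mg/L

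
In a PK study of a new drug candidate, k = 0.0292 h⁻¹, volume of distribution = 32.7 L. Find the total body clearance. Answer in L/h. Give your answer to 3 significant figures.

0.955 L/h

CL = k × Vd = 0.0292 × 32.7 = 0.9548 L/h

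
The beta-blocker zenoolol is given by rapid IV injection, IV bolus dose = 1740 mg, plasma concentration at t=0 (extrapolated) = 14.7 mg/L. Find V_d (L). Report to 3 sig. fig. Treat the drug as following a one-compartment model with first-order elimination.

118 L

Vd = Dose / C₀ = 1740 / 14.7 = 118.4 L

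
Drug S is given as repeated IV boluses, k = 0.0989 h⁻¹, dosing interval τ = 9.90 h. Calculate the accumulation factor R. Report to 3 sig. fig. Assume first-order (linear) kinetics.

e^(−kτ) = e^(−0.09890 × 9.90) = 0.3756
Accumulation ratio R = 1 / (1 − e^(−kτ)) = 1 / (1 − 0.3756) = 1.602

1.60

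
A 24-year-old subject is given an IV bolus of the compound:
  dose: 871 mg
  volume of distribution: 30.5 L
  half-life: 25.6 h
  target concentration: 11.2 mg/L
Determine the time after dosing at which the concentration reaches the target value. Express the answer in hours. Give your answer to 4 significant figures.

C₀ = Dose / Vd = 871.0 / 30.5 = 28.56 mg/L
k = ln2 / t½ = 0.693147 / 25.6 = 0.02708 h⁻¹
t = ln(C₀ / C) / k = ln(28.56 / 11.2) / 0.02708
  = ln(2.550) / 0.02708 = 0.9361 / 0.02708 = 34.57 h

34.57 h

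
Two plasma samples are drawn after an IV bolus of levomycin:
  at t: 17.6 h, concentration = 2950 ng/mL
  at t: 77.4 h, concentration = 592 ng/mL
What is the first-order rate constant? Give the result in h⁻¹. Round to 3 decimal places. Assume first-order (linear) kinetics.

0.027 h⁻¹

k = ln(C₁/C₂) / (t₂ − t₁) = ln(2950/592) / (77.4 − 17.6)
  = 1.606 / 59.80 = 0.02686 h⁻¹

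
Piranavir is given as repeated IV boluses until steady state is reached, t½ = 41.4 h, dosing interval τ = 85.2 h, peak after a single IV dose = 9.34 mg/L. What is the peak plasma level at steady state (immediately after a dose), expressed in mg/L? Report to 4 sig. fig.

12.29 mg/L

k = ln2 / t½ = 0.693147 / 41.4 = 0.01674 h⁻¹
e^(−kτ) = e^(−0.01674 × 85.2) = 0.2402
Accumulation ratio R = 1 / (1 − e^(−kτ)) = 1 / (1 − 0.2402) = 1.316
Steady-state peak = C₀ × R = 9.34 × 1.316 = 12.29 mg/L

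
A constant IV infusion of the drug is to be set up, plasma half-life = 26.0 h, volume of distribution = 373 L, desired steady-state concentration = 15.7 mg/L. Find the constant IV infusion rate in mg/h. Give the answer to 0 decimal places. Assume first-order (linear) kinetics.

156 mg/h

k = ln2 / t½ = 0.693147 / 26.0 = 0.02666 h⁻¹
CL = k × Vd = 0.02666 × 373 = 9.944 L/h
At steady state, infusion rate R₀ = Css × CL = 15.7 × 9.944 = 156.1 mg/h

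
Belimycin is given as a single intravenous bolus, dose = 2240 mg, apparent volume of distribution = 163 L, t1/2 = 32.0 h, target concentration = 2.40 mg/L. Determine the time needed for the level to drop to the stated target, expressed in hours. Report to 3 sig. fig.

C₀ = Dose / Vd = 2240 / 163 = 13.74 mg/L
k = ln2 / t½ = 0.693147 / 32.0 = 0.02166 h⁻¹
t = ln(C₀ / C) / k = ln(13.74 / 2.40) / 0.02166
  = ln(5.725) / 0.02166 = 1.745 / 0.02166 = 80.56 h

80.6 h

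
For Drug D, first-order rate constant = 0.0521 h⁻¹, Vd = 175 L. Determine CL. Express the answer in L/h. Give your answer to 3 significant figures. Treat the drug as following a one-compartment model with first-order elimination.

9.12 L/h

CL = k × Vd = 0.0521 × 175 = 9.118 L/h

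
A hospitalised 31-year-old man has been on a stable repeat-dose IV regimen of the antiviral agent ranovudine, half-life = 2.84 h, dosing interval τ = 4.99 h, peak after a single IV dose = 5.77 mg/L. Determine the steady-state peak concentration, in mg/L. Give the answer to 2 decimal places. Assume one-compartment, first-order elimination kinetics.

8.19 mg/L

k = ln2 / t½ = 0.693147 / 2.84 = 0.2441 h⁻¹
e^(−kτ) = e^(−0.2441 × 4.99) = 0.2958
Accumulation ratio R = 1 / (1 − e^(−kτ)) = 1 / (1 − 0.2958) = 1.420
Steady-state peak = C₀ × R = 5.77 × 1.420 = 8.193 mg/L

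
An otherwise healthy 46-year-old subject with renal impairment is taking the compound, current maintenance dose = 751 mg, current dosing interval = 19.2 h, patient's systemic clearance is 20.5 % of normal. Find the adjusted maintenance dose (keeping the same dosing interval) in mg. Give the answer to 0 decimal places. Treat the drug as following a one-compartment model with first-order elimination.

To keep the same average steady-state level, dosing rate must scale with clearance.
CL ratio = 20.5 / 100 = 0.2050
New dose (same interval) = 751 × 0.2050 = 154.0 mg

154 mg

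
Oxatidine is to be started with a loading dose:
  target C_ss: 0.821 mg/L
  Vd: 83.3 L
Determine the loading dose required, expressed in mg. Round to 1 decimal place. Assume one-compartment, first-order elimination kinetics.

68.4 mg

LD = Css × Vd = 0.821 × 83.3 = 68.39 mg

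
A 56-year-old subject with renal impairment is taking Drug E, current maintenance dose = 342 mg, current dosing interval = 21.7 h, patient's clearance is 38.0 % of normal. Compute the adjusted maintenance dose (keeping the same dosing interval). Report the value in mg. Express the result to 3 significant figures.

130 mg

To keep the same average steady-state level, dosing rate must scale with clearance.
CL ratio = 38.0 / 100 = 0.3800
New dose (same interval) = 342 × 0.3800 = 130.0 mg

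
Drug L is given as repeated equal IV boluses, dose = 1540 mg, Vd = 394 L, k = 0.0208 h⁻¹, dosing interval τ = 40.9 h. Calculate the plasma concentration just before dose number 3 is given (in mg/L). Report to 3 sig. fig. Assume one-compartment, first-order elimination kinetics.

2.38 mg/L

C₀ per dose = Dose / Vd = 1540 / 394 = 3.909 mg/L
Fraction remaining after one interval: r = e^(−kτ) = e^(−0.02080 × 40.9) = 0.4271
Before dose 3, 2 doses have been given (aged 1τ, 2τ).
C_trough = C₀ × (r + r²) = 3.909 × (0.4271 + 0.1824) = 2.383 mg/L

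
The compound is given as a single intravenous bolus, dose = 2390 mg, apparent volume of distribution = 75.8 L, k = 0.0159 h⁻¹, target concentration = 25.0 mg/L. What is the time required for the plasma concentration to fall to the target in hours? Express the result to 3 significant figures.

14.6 h

C₀ = Dose / Vd = 2390 / 75.8 = 31.53 mg/L
t = ln(C₀ / C) / k = ln(31.53 / 25.0) / 0.01590
  = ln(1.261) / 0.01590 = 0.2319 / 0.01590 = 14.58 h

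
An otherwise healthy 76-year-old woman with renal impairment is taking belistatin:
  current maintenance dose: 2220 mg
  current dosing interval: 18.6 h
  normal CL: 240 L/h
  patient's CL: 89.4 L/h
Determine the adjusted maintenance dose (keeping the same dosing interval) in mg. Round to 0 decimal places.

827 mg

To keep the same average steady-state level, dosing rate must scale with clearance.
CL ratio = 89.4 / 240 = 0.3725
New dose (same interval) = 2220 × 0.3725 = 827.0 mg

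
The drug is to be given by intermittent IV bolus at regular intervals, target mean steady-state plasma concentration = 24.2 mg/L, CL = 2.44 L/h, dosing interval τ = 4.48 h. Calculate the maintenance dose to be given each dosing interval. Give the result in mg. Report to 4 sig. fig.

At steady state, Dose/τ = Css × CL.
Dose = Css × CL × τ = 24.2 × 2.440 × 4.48 = 264.5 mg

264.5 mg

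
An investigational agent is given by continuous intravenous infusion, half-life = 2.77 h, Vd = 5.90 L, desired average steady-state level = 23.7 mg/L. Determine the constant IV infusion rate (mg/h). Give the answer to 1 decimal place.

k = ln2 / t½ = 0.693147 / 2.77 = 0.2502 h⁻¹
CL = k × Vd = 0.2502 × 5.90 = 1.476 L/h
At steady state, infusion rate R₀ = Css × CL = 23.7 × 1.476 = 34.98 mg/h

35.0 mg/h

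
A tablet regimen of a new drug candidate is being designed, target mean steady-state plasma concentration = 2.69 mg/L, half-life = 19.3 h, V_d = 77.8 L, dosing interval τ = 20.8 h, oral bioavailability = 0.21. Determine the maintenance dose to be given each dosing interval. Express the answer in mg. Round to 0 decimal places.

k = ln2 / t½ = 0.693147 / 19.3 = 0.03591 h⁻¹
CL = k × Vd = 0.03591 × 77.8 = 2.794 L/h
At steady state, F × (Dose/τ) = Css × CL.
Dose = Css × CL × τ / F = 2.69 × 2.794 × 20.8 / 0.21 = 744.4 mg

744 mg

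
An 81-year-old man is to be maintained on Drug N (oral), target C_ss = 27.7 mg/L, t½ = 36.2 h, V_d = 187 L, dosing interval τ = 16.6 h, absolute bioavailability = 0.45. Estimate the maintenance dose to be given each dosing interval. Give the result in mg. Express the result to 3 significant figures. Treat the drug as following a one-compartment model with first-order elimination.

k = ln2 / t½ = 0.693147 / 36.2 = 0.01915 h⁻¹
CL = k × Vd = 0.01915 × 187 = 3.581 L/h
At steady state, F × (Dose/τ) = Css × CL.
Dose = Css × CL × τ / F = 27.7 × 3.581 × 16.6 / 0.45 = 3659 mg

3660 mg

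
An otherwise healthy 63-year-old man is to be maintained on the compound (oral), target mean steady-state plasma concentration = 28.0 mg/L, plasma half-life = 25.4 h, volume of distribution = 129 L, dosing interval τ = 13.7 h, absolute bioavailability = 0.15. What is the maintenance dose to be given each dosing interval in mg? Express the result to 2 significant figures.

9000 mg

k = ln2 / t½ = 0.693147 / 25.4 = 0.02729 h⁻¹
CL = k × Vd = 0.02729 × 129 = 3.520 L/h
At steady state, F × (Dose/τ) = Css × CL.
Dose = Css × CL × τ / F = 28.0 × 3.520 × 13.7 / 0.15 = 9002 mg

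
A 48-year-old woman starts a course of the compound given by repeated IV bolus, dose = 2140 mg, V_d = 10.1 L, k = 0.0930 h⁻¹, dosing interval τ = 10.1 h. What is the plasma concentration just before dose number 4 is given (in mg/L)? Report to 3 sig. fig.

C₀ per dose = Dose / Vd = 2140 / 10.1 = 211.9 mg/L
Fraction remaining after one interval: r = e^(−kτ) = e^(−0.09300 × 10.1) = 0.3909
Before dose 4, 3 doses have been given (aged 1τ, 2τ, 3τ).
C_trough = C₀ × (r + r² + … + r^3) = C₀ × r(1−r^3)/(1−r)
        = 211.9 × 0.3909 × (1 − 0.05973) / (1 − 0.3909) = 127.9 mg/L

128 mg/L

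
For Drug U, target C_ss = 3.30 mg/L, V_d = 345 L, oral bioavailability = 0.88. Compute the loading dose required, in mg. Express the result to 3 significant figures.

1290 mg

LD = Css × Vd / F = 3.30 × 345 / 0.88 = 1294 mg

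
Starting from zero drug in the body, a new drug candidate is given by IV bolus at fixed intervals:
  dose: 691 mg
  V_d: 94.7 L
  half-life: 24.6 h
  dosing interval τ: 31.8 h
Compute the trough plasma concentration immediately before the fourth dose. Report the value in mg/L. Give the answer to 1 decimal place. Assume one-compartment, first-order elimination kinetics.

C₀ per dose = Dose / Vd = 691 / 94.7 = 7.297 mg/L
k = ln2 / t½ = 0.693147 / 24.6 = 0.02818 h⁻¹
Fraction remaining after one interval: r = e^(−kτ) = e^(−0.02818 × 31.8) = 0.4081
Before dose 4, 3 doses have been given (aged 1τ, 2τ, 3τ).
C_trough = C₀ × (r + r² + … + r^3) = C₀ × r(1−r^3)/(1−r)
        = 7.297 × 0.4081 × (1 − 0.06797) / (1 − 0.4081) = 4.689 mg/L

4.7 mg/L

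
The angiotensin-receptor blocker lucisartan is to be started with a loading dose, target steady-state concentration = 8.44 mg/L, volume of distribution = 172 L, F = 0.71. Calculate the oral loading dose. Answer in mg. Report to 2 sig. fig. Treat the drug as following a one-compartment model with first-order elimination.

2000 mg

LD = Css × Vd / F = 8.44 × 172 / 0.71 = 2045 mg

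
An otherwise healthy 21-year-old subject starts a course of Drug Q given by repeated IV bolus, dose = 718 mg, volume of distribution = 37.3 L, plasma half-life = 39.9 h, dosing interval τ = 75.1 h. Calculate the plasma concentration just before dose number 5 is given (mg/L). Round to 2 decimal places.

7.13 mg/L

C₀ per dose = Dose / Vd = 718 / 37.3 = 19.25 mg/L
k = ln2 / t½ = 0.693147 / 39.9 = 0.01737 h⁻¹
Fraction remaining after one interval: r = e^(−kτ) = e^(−0.01737 × 75.1) = 0.2713
Before dose 5, 4 doses have been given (aged 1τ, 2τ, 3τ, 4τ).
C_trough = C₀ × (r + r² + … + r^4) = C₀ × r(1−r^4)/(1−r)
        = 19.25 × 0.2713 × (1 − 0.005418) / (1 − 0.2713) = 7.128 mg/L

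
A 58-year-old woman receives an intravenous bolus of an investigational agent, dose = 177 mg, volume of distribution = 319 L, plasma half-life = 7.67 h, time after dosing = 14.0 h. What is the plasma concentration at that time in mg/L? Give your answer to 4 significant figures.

0.1566 mg/L

C₀ = Dose / Vd = 177.0 / 319 = 0.5549 mg/L
k = ln2 / t½ = 0.693147 / 7.67 = 0.09037 h⁻¹
C = C₀ · e^(−k·t) = 0.5549 × e^(−0.09037 × 14.0)
  = 0.5549 × 0.2822 = 0.1566 mg/L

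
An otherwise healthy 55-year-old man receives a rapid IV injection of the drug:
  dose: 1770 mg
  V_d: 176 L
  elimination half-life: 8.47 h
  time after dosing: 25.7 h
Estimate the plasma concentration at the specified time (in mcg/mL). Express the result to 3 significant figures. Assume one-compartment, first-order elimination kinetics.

1.23 mcg/mL

C₀ = Dose / Vd = 1770 / 176 = 10.06 mg/L
k = ln2 / t½ = 0.693147 / 8.47 = 0.08184 h⁻¹
C = C₀ · e^(−k·t) = 10.06 × e^(−0.08184 × 25.7)
  = 10.06 × 0.1221 = 1.228 mg/L
(1.228 mg/L = 1.228 mcg/mL)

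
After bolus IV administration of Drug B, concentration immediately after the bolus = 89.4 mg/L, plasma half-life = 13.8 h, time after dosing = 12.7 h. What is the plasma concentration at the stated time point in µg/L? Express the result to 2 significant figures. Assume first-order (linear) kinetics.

47000 µg/L

k = ln2 / t½ = 0.693147 / 13.8 = 0.05023 h⁻¹
C = C₀ · e^(−k·t) = 89.40 × e^(−0.05023 × 12.7)
  = 89.40 × 0.5284 = 47.24 mg/L
Convert: 47.24 mg/L × 1000 = 47240 µg/L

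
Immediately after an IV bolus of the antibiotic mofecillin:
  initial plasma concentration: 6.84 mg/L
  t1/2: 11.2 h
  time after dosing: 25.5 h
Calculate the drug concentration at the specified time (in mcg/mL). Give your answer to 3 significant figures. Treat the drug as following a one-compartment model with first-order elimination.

1.41 mcg/mL

k = ln2 / t½ = 0.693147 / 11.2 = 0.06189 h⁻¹
C = C₀ · e^(−k·t) = 6.840 × e^(−0.06189 × 25.5)
  = 6.840 × 0.2063 = 1.411 mg/L
(1.411 mg/L = 1.411 mcg/mL)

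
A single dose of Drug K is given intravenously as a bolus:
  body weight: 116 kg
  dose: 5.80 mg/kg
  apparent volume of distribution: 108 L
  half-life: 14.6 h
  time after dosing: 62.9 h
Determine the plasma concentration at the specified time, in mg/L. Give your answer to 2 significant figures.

0.31 mg/L

Total dose = 5.80 × 116 = 672.8 mg
C₀ = Dose / Vd = 672.8 / 108 = 6.230 mg/L
k = ln2 / t½ = 0.693147 / 14.6 = 0.04748 h⁻¹
C = C₀ · e^(−k·t) = 6.230 × e^(−0.04748 × 62.9)
  = 6.230 × 0.05046 = 0.3144 mg/L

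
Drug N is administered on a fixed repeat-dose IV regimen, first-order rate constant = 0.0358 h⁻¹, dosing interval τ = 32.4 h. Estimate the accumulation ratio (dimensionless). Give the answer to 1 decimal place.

e^(−kτ) = e^(−0.03580 × 32.4) = 0.3135
Accumulation ratio R = 1 / (1 − e^(−kτ)) = 1 / (1 − 0.3135) = 1.457

1.5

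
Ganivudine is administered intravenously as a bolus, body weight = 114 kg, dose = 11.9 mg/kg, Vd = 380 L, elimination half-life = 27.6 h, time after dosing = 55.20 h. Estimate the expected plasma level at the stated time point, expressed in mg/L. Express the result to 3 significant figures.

0.893 mg/L

Total dose = 11.9 × 114 = 1357 mg
C₀ = Dose / Vd = 1357 / 380 = 3.571 mg/L
k = ln2 / t½ = 0.693147 / 27.6 = 0.02511 h⁻¹
t / t½ = 55.20 / 27.6 = 2 half-lives
C = C₀ × (1/2)^2 = 3.571 × 0.2500 = 0.8928 mg/L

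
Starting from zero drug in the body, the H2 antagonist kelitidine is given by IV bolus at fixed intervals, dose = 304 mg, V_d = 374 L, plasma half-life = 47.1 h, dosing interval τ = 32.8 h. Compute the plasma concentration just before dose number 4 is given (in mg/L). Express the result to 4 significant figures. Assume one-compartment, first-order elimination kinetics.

1.002 mg/L

C₀ per dose = Dose / Vd = 304 / 374 = 0.8128 mg/L
k = ln2 / t½ = 0.693147 / 47.1 = 0.01472 h⁻¹
Fraction remaining after one interval: r = e^(−kτ) = e^(−0.01472 × 32.8) = 0.6170
Before dose 4, 3 doses have been given (aged 1τ, 2τ, 3τ).
C_trough = C₀ × (r + r² + … + r^3) = C₀ × r(1−r^3)/(1−r)
        = 0.8128 × 0.6170 × (1 − 0.2349) / (1 − 0.6170) = 1.002 mg/L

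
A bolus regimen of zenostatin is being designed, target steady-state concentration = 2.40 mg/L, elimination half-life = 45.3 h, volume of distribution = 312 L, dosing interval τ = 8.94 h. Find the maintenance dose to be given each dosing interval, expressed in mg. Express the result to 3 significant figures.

102 mg

k = ln2 / t½ = 0.693147 / 45.3 = 0.01530 h⁻¹
CL = k × Vd = 0.01530 × 312 = 4.774 L/h
At steady state, Dose/τ = Css × CL.
Dose = Css × CL × τ = 2.40 × 4.774 × 8.94 = 102.4 mg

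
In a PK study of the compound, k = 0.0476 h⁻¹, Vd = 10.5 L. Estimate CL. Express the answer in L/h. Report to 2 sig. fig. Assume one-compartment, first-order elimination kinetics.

CL = k × Vd = 0.0476 × 10.5 = 0.4998 L/h

0.50 L/h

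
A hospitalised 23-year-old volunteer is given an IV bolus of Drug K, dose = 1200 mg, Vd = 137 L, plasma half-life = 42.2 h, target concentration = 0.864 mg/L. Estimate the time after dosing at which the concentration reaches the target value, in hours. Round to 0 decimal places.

141 h

C₀ = Dose / Vd = 1200 / 137 = 8.759 mg/L
k = ln2 / t½ = 0.693147 / 42.2 = 0.01643 h⁻¹
t = ln(C₀ / C) / k = ln(8.759 / 0.864) / 0.01643
  = ln(10.14) / 0.01643 = 2.316 / 0.01643 = 141.0 h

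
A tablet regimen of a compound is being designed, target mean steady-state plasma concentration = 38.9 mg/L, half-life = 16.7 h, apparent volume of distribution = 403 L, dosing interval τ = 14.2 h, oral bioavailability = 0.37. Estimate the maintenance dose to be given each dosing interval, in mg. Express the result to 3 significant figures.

k = ln2 / t½ = 0.693147 / 16.7 = 0.04151 h⁻¹
CL = k × Vd = 0.04151 × 403 = 16.73 L/h
At steady state, F × (Dose/τ) = Css × CL.
Dose = Css × CL × τ / F = 38.9 × 16.73 × 14.2 / 0.37 = 24980 mg

25000 mg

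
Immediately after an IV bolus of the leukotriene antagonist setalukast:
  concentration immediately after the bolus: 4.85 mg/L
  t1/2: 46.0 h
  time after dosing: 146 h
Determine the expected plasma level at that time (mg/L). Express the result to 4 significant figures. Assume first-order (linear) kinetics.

k = ln2 / t½ = 0.693147 / 46.0 = 0.01507 h⁻¹
C = C₀ · e^(−k·t) = 4.850 × e^(−0.01507 × 146)
  = 4.850 × 0.1108 = 0.5374 mg/L

0.5374 mg/L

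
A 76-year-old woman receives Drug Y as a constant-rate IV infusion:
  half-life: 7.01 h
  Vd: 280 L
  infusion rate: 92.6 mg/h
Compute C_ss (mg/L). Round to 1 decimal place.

3.3 mg/L

k = ln2 / t½ = 0.693147 / 7.01 = 0.09888 h⁻¹
CL = k × Vd = 0.09888 × 280 = 27.69 L/h
At steady state Css = R₀ / CL = 92.6 / 27.69 = 3.344 mg/L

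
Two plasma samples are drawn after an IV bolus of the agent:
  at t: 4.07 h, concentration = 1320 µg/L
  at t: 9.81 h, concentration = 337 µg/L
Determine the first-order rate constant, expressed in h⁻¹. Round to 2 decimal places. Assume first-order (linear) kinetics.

0.24 h⁻¹

k = ln(C₁/C₂) / (t₂ − t₁) = ln(1320/337) / (9.81 − 4.07)
  = 1.365 / 5.740 = 0.2378 h⁻¹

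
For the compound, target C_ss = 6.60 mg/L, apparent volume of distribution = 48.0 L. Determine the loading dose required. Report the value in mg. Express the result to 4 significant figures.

LD = Css × Vd = 6.60 × 48.0 = 316.8 mg

316.8 mg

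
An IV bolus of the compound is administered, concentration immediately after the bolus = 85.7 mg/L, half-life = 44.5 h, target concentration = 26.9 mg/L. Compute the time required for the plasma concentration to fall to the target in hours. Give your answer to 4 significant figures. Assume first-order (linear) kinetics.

k = ln2 / t½ = 0.693147 / 44.5 = 0.01558 h⁻¹
t = ln(C₀ / C) / k = ln(85.70 / 26.9) / 0.01558
  = ln(3.186) / 0.01558 = 1.159 / 0.01558 = 74.39 h

74.39 h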